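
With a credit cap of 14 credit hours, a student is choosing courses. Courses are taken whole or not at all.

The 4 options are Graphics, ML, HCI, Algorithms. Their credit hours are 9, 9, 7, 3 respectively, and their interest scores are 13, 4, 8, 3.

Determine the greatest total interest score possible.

16

Allowing fractional choices, the relaxed optimum would be about 18.7, but courses are indivisible.
Graphics: credit hours 9 ≤ 14, interest score 13.
Graphics + Algorithms: credit hours 9 + 3 = 12 ≤ 14, interest score 13 + 3 = 16.
HCI + Algorithms: credit hours 7 + 3 = 10 ≤ 14, interest score 8 + 3 = 11.
Best is Graphics and Algorithms with total interest score 16.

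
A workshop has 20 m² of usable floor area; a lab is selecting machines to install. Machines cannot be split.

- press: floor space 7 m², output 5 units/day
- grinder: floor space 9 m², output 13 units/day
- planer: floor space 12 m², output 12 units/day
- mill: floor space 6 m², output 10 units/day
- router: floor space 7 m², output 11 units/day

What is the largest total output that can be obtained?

This is an integer program with binary decision variables.
Allowing fractional choices, the relaxed optimum would be about 31.1, but machines are indivisible.
press + mill + router: floor space 7 + 6 + 7 = 20 ≤ 20, output 5 + 10 + 11 = 26.
grinder + router: floor space 9 + 7 = 16 ≤ 20, output 13 + 11 = 24.
grinder + mill: floor space 9 + 6 = 15 ≤ 20, output 13 + 10 = 23.
Best is press, mill, and router with total output 26.

26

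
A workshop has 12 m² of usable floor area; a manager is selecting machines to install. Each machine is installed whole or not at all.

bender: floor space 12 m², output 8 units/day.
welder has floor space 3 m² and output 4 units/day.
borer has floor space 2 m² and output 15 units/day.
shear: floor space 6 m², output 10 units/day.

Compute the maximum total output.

29

welder + borer + shear: floor space 3 + 2 + 6 = 11 ≤ 12, output 4 + 15 + 10 = 29.
welder + borer: floor space 3 + 2 = 5 ≤ 12, output 4 + 15 = 19.
borer + shear: floor space 2 + 6 = 8 ≤ 12, output 15 + 10 = 25.
Best is welder, borer, and shear with total output 29.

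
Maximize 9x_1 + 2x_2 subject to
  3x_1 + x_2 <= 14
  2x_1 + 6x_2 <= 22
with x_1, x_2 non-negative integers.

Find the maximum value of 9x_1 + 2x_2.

40

The continuous relaxation peaks at (4.67, 0) with value 42.00; rounding to a feasible lattice point costs some objective.
(x_1,x_2)=(4,2): 3·4+1·2=14≤14, 2·4+6·2=20≤22, objective 40.
(x_1,x_2)=(4,1): 3·4+1·1=13≤14, 2·4+6·1=14≤22, objective 38.
(x_1,x_2)=(4,0): 3·4+1·0=12≤14, 2·4+6·0=8≤22, objective 36.
Maximum is 40 at (x_1,x_2)=(4,2).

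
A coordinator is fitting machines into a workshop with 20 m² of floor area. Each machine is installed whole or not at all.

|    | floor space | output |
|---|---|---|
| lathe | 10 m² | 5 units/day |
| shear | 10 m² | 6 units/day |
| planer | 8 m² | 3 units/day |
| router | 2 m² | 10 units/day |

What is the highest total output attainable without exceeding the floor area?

19

shear + planer + router: floor space 10 + 8 + 2 = 20 ≤ 20, output 6 + 3 + 10 = 19.
shear + router: floor space 10 + 2 = 12 ≤ 20, output 6 + 10 = 16.
lathe + planer + router: floor space 10 + 8 + 2 = 20 ≤ 20, output 5 + 3 + 10 = 18.
Best is shear, planer, and router with total output 19.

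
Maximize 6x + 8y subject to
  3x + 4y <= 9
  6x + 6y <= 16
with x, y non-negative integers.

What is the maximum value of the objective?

Relaxing integrality, the LP optimum is 18.00 at (x,y) = (0, 2.25), which is not an integer point.
(x,y)=(0,2): 3·0+4·2=8≤9, 6·0+6·2=12≤16, objective 16.
(x,y)=(1,1): 3·1+4·1=7≤9, 6·1+6·1=12≤16, objective 14.
(x,y)=(0,1): 3·0+4·1=4≤9, 6·0+6·1=6≤16, objective 8.
Maximum is 16 at (x,y)=(0,2).

16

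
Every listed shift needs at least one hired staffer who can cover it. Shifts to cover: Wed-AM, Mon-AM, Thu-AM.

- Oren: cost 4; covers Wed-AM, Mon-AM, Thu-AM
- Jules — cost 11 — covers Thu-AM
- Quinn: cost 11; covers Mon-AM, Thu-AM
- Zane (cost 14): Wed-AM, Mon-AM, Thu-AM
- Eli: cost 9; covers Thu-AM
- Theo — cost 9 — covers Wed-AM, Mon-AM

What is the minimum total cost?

4

Oren alone covers Wed-AM, Mon-AM, Thu-AM — every shift.
Total cost: 4.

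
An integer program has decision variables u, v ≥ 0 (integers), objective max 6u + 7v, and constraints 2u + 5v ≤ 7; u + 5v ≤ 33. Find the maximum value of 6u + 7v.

18

Relaxing integrality, the LP optimum is 21.00 at (u,v) = (3.5, 0), which is not an integer point.
(u,v)=(3,0): 2·3+5·0=6≤7, 1·3+5·0=3≤33, objective 18.
(u,v)=(2,0): 2·2+5·0=4≤7, 1·2+5·0=2≤33, objective 12.
Maximum is 18 at (u,v)=(3,0).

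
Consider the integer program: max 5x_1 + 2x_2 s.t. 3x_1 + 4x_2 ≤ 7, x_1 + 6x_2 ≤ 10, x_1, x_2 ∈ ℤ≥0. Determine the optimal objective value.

Relaxing integrality, the LP optimum is 11.67 at (x_1,x_2) = (2.33, 0), which is not an integer point.
(x_1,x_2)=(2,0): 3·2+4·0=6≤7, 1·2+6·0=2≤10, objective 10.
(x_1,x_2)=(1,1): 3·1+4·1=7≤7, 1·1+6·1=7≤10, objective 7.
(x_1,x_2)=(1,0): 3·1+4·0=3≤7, 1·1+6·0=1≤10, objective 5.
The best lattice point is (2,0), giving 10.

10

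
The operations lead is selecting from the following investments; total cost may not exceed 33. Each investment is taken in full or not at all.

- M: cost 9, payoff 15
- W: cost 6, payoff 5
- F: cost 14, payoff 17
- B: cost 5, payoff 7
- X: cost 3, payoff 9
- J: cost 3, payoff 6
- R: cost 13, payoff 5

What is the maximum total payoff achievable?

Allowing fractional choices, the relaxed optimum would be about 52.8, but investments are indivisible.
M + F + B + X: cost 9 + 14 + 5 + 3 = 31 ≤ 33, payoff 15 + 17 + 7 + 9 = 48.
M + F + X + J: cost 9 + 14 + 3 + 3 = 29 ≤ 33, payoff 15 + 17 + 9 + 6 = 47.
Best is M, F, B, and X with total payoff 48.

48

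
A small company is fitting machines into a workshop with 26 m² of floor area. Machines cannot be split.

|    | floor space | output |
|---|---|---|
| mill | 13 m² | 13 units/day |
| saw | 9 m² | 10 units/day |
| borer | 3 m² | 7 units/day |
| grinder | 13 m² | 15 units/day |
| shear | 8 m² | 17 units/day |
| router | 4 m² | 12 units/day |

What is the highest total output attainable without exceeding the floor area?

Allowing fractional choices, the relaxed optimum would be about 48.7, but machines are indivisible.
grinder + shear + router: floor space 13 + 8 + 4 = 25 ≤ 26, output 15 + 17 + 12 = 44.
saw + borer + shear + router: floor space 9 + 3 + 8 + 4 = 24 ≤ 26, output 10 + 7 + 17 + 12 = 46.
mill + shear + router: floor space 13 + 8 + 4 = 25 ≤ 26, output 13 + 17 + 12 = 42.
Best is saw, borer, shear, and router with total output 46.

46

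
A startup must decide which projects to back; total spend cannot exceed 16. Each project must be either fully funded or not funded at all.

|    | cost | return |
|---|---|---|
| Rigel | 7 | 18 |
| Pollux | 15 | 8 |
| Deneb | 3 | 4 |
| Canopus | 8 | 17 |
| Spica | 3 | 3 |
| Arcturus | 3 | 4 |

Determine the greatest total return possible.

35

This is a 0-1 knapsack instance.
Rigel + Canopus: cost 7 + 8 = 15 ≤ 16, return 18 + 17 = 35.
Rigel + Deneb + Spica + Arcturus: cost 7 + 3 + 3 + 3 = 16 ≤ 16, return 18 + 4 + 3 + 4 = 29.
Best is Rigel and Canopus with total return 35.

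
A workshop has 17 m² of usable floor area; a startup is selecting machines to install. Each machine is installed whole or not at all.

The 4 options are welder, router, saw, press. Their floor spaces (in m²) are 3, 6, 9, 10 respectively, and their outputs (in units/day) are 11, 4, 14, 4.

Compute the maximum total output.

Allowing fractional choices, the relaxed optimum would be about 28.3, but machines are indivisible.
router + saw: floor space 6 + 9 = 15 ≤ 17, output 4 + 14 = 18.
welder + saw: floor space 3 + 9 = 12 ≤ 17, output 11 + 14 = 25.
Best is welder and saw with total output 25.

25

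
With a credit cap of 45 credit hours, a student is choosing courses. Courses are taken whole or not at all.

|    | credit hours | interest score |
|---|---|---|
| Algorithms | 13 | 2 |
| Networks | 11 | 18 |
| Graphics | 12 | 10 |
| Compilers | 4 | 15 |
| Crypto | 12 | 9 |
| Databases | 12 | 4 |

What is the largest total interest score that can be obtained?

52

Allowing fractional choices, the relaxed optimum would be about 54.0, but courses are indivisible.
Networks + Graphics + Compilers + Databases: credit hours 11 + 12 + 4 + 12 = 39 ≤ 45, interest score 18 + 10 + 15 + 4 = 47.
Networks + Graphics + Compilers + Crypto: credit hours 11 + 12 + 4 + 12 = 39 ≤ 45, interest score 18 + 10 + 15 + 9 = 52.
Networks + Compilers + Crypto + Databases: credit hours 11 + 4 + 12 + 12 = 39 ≤ 45, interest score 18 + 15 + 9 + 4 = 46.
Best is Networks, Graphics, Compilers, and Crypto with total interest score 52.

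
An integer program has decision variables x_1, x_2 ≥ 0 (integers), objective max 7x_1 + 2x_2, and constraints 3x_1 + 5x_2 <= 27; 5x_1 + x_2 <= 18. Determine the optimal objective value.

27

The continuous relaxation peaks at (2.86, 3.68) with value 27.41; rounding to a feasible lattice point costs some objective.
(x_1,x_2)=(3,3): 3·3+5·3=24≤27, 5·3+1·3=18≤18, objective 27.
(x_1,x_2)=(3,2): 3·3+5·2=19≤27, 5·3+1·2=17≤18, objective 25.
Maximum is 27 at (x_1,x_2)=(3,3).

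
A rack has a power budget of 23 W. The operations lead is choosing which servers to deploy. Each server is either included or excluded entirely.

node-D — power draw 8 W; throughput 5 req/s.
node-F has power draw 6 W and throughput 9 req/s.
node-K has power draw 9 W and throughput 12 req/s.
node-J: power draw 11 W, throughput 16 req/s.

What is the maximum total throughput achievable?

Allowing fractional choices, the relaxed optimum would be about 33.0, but servers are indivisible.
node-F + node-J: power draw 6 + 11 = 17 ≤ 23, throughput 9 + 16 = 25.
node-D + node-F + node-K: power draw 8 + 6 + 9 = 23 ≤ 23, throughput 5 + 9 + 12 = 26.
node-K + node-J: power draw 9 + 11 = 20 ≤ 23, throughput 12 + 16 = 28.
Best is node-K and node-J with total throughput 28.

28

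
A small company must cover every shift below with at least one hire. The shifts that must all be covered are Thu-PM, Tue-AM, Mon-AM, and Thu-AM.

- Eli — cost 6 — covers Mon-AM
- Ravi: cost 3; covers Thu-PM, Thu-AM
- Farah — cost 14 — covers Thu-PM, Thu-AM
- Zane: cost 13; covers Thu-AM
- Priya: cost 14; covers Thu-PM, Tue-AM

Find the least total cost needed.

23

Choose Eli, Ravi, and Priya: together they cover Thu-PM, Tue-AM, Mon-AM, Thu-AM — every shift.
Total cost: 6 + 3 + 14 = 23.
No cover costs less than 23.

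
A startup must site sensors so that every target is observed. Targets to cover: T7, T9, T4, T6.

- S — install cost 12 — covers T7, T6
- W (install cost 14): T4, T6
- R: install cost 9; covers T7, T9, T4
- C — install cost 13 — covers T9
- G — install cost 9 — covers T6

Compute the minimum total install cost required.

18

Choose R and G: together they cover T7, T9, T4, T6 — every target.
Total install cost: 9 + 9 = 18.
No cover costs less than 18.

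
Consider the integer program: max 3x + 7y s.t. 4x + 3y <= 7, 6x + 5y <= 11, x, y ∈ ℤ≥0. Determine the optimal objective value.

14

The continuous relaxation peaks at (0, 2.2) with value 15.40; rounding to a feasible lattice point costs some objective.
(x,y)=(0,2) is feasible, giving 14.
(x,y)=(1,1) is feasible, giving 10.
No feasible integer point exceeds 14.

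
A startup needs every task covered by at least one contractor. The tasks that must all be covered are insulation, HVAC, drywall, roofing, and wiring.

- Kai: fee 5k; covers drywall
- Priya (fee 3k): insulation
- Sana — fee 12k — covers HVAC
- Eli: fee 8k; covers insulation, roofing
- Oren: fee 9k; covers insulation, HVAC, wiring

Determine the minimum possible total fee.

22

The greedy cost-per-new-task heuristic would pick Priya, Oren, Kai, and Eli for 25, but a cheaper cover exists.
Choose Kai, Eli, and Oren: together they cover insulation, HVAC, drywall, roofing, wiring — every task.
Total fee: 5 + 8 + 9 = 22.
No cover costs less than 22.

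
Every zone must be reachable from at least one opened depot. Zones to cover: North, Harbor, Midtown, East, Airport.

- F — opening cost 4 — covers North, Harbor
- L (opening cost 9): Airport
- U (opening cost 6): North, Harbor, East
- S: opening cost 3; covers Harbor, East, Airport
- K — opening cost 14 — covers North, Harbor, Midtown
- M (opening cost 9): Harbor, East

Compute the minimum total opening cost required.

The greedy cost-per-new-zone heuristic would pick S, F, and K for 21, but a cheaper cover exists.
Choose S and K: together they cover North, Harbor, Midtown, East, Airport — every zone.
Total opening cost: 3 + 14 = 17.
No cover costs less than 17.

17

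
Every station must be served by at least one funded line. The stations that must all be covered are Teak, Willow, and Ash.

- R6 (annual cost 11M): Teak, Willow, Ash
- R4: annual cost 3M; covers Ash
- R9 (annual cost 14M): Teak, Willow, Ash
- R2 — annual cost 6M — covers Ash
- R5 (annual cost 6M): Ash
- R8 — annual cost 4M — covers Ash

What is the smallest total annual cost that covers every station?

11

The greedy cost-per-new-station heuristic would pick R4 and R6 for 14, but a cheaper cover exists.
R6 alone covers Teak, Willow, Ash — every station.
Total annual cost: 11.
No cover costs less than 11.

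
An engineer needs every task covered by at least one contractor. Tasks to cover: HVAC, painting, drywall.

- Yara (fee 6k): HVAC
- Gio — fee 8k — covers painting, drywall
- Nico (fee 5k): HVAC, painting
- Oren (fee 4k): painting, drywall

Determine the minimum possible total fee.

9

This is an integer covering problem.
Choose Nico and Oren: together they cover HVAC, painting, drywall — every task.
Total fee: 5 + 4 = 9.
No cover costs less than 9.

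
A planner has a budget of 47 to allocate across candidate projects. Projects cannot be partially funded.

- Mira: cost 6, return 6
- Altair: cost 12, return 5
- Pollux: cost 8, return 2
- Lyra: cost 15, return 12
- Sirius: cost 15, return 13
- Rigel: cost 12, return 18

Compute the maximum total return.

43

Treat it as a binary knapsack problem.
Take Lyra, Sirius, and Rigel: cost 15 + 15 + 12 = 42 ≤ 47, return 12 + 13 + 18 = 43.
No other feasible combination does better.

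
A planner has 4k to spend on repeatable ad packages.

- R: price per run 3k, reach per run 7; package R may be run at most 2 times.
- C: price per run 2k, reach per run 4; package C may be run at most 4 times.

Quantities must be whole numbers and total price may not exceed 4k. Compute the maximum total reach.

8

This is a bounded integer knapsack.
Take 2×C: price 4 ≤ 4, reach 2·4 = 8.
No other integer combination yields more.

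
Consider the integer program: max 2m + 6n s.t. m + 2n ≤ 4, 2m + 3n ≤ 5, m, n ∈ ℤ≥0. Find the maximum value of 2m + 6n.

8

Relaxing integrality, the LP optimum is 10.00 at (m,n) = (0, 1.67), which is not an integer point.
(m,n)=(1,1) is feasible, giving 8.
(m,n)=(0,1) is feasible, giving 6.
(m,n)=(2,0) is feasible, giving 4.
No feasible integer point exceeds 8.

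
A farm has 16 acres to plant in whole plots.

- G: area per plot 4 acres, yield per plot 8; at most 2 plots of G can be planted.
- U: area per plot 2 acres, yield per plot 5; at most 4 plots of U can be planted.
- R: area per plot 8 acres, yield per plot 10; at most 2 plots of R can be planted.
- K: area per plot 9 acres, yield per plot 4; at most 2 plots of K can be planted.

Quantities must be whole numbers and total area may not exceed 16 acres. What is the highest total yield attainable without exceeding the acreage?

36

2×G and 4×U: area 16 ≤ 16, yield 2·8 + 4·5 = 36.
2×G and 3×U: area 14 ≤ 16, yield 2·8 + 3·5 = 31.
Best is 36.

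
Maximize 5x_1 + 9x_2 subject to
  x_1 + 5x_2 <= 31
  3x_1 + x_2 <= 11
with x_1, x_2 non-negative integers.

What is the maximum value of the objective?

59

The continuous relaxation peaks at (1.71, 5.86) with value 61.29; rounding to a feasible lattice point costs some objective.
(x_1,x_2)=(1,6): 1·1+5·6=31≤31, 3·1+1·6=9≤11, objective 59.
(x_1,x_2)=(2,5): 1·2+5·5=27≤31, 3·2+1·5=11≤11, objective 55.
(x_1,x_2)=(0,6): 1·0+5·6=30≤31, 3·0+1·6=6≤11, objective 54.
The best lattice point is (1,6), giving 59.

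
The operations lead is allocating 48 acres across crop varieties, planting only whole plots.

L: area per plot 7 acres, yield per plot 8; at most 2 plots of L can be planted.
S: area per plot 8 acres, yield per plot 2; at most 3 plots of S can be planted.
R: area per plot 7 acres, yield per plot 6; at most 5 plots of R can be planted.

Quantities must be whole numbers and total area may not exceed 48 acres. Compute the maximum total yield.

L has the best ratio (8/7); taking only L gives at most 2×8 = 16 (stopped by the supply cap of 2).
Mixing does better — 2×L and 4×R: area 42 ≤ 48, yield 2·8 + 4·6 = 40.

40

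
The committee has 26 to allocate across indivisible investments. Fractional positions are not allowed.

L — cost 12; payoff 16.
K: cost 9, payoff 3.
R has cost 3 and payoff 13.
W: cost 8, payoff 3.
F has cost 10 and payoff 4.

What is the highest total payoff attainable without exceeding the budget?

Treat it as a binary knapsack problem.
Take L, R, and F: cost 12 + 3 + 10 = 25 ≤ 26, payoff 16 + 13 + 4 = 33.
No other feasible combination does better.

33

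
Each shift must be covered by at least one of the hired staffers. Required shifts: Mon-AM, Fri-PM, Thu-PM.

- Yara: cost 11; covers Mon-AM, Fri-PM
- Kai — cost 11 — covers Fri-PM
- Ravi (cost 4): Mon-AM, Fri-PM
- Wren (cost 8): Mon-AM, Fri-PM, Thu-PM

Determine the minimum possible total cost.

This is a weighted set-cover instance.
Wren alone covers Mon-AM, Fri-PM, Thu-PM — every shift.
Total cost: 8.

8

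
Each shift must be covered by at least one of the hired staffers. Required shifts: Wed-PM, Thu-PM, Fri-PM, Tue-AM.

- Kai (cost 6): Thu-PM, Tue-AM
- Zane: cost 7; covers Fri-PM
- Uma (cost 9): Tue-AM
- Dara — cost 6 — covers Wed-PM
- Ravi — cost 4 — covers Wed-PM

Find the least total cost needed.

Choose Kai, Zane, and Ravi: together they cover Wed-PM, Thu-PM, Fri-PM, Tue-AM — every shift.
Total cost: 6 + 7 + 4 = 17.
No cover costs less than 17.

17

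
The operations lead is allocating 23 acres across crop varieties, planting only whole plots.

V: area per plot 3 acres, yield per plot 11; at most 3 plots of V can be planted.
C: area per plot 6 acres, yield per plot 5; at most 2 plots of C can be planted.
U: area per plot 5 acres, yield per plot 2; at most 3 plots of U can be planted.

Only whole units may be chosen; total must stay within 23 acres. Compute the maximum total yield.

43

This is a bounded integer knapsack.
V has the best ratio (11/3); taking only V gives at most 3×11 = 33 (stopped by the supply cap of 3).
Mixing does better — 3×V and 2×C: area 21 ≤ 23, yield 3·11 + 2·5 = 43.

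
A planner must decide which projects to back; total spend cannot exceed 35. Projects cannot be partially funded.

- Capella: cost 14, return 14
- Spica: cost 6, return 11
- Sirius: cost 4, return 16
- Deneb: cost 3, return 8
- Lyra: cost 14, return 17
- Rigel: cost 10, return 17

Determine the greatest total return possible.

61

Allowing fractional choices, the relaxed optimum would be about 66.6, but projects are indivisible.
Capella + Spica + Sirius + Rigel: cost 14 + 6 + 4 + 10 = 34 ≤ 35, return 14 + 11 + 16 + 17 = 58.
Spica + Sirius + Lyra + Rigel: cost 6 + 4 + 14 + 10 = 34 ≤ 35, return 11 + 16 + 17 + 17 = 61.
Sirius + Deneb + Lyra + Rigel: cost 4 + 3 + 14 + 10 = 31 ≤ 35, return 16 + 8 + 17 + 17 = 58.
Best is Spica, Sirius, Lyra, and Rigel with total return 61.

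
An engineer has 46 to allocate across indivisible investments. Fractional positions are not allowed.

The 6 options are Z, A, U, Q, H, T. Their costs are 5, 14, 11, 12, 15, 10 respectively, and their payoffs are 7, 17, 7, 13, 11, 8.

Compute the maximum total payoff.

This is a 0-1 knapsack instance.
Z + A + Q + H: cost 5 + 14 + 12 + 15 = 46 ≤ 46, payoff 7 + 17 + 13 + 11 = 48.
Z + A + Q + T: cost 5 + 14 + 12 + 10 = 41 ≤ 46, payoff 7 + 17 + 13 + 8 = 45.
Z + A + U + Q: cost 5 + 14 + 11 + 12 = 42 ≤ 46, payoff 7 + 17 + 7 + 13 = 44.
Best is Z, A, Q, and H with total payoff 48.

48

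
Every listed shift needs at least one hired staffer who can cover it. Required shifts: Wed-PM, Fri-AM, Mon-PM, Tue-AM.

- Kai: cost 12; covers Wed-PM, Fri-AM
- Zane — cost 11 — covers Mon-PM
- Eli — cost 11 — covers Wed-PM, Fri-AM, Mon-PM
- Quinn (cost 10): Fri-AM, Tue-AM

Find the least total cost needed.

Choose Eli and Quinn: together they cover Wed-PM, Fri-AM, Mon-PM, Tue-AM — every shift.
Total cost: 11 + 10 = 21.

21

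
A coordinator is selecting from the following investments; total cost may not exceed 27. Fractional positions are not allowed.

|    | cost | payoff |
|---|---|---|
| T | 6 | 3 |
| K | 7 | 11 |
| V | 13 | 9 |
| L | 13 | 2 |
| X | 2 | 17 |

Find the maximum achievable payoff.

This is an integer program with binary decision variables.
Take K, V, and X: cost 7 + 13 + 2 = 22 ≤ 27, payoff 11 + 9 + 17 = 37.
No other feasible combination does better.

37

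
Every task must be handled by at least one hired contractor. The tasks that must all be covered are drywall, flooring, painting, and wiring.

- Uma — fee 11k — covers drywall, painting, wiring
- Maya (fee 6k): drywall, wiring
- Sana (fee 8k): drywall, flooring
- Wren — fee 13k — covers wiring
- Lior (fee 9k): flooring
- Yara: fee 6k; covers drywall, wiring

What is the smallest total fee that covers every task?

19

Choose Uma and Sana: together they cover drywall, flooring, painting, wiring — every task.
Total fee: 11 + 8 = 19.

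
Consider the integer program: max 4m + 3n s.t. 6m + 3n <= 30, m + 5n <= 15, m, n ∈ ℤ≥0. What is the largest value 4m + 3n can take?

22

(m,n)=(4,2) is feasible, giving 22.
(m,n)=(4,1) is feasible, giving 19.
(m,n)=(3,2) is feasible, giving 18.
The best lattice point is (4,2), giving 22.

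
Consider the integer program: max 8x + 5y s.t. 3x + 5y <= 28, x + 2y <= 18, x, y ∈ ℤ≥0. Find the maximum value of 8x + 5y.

72

(x,y)=(9,0): 3·9+5·0=27≤28, 1·9+2·0=9≤18, objective 72.
(x,y)=(8,0): 3·8+5·0=24≤28, 1·8+2·0=8≤18, objective 64.
No feasible integer point exceeds 72.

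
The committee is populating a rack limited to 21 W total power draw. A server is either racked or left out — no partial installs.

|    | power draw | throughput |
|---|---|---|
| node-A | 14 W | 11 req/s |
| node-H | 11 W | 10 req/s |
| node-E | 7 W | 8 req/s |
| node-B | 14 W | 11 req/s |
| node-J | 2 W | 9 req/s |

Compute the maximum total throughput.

node-B + node-J: power draw 14 + 2 = 16 ≤ 21, throughput 11 + 9 = 20.
node-H + node-E + node-J: power draw 11 + 7 + 2 = 20 ≤ 21, throughput 10 + 8 + 9 = 27.
node-A + node-J: power draw 14 + 2 = 16 ≤ 21, throughput 11 + 9 = 20.
Best is node-H, node-E, and node-J with total throughput 27.

27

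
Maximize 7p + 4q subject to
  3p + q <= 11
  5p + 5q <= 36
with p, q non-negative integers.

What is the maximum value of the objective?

The continuous relaxation peaks at (1.9, 5.3) with value 34.50; rounding to a feasible lattice point costs some objective.
(p,q)=(2,5): 3·2+1·5=11≤11, 5·2+5·5=35≤36, objective 34.
(p,q)=(1,6): 3·1+1·6=9≤11, 5·1+5·6=35≤36, objective 31.
The best lattice point is (2,5), giving 34.

34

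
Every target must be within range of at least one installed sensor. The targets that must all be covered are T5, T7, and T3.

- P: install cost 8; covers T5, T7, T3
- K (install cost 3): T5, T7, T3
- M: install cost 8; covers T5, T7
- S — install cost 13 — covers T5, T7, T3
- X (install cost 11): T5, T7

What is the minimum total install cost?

3

K alone covers T5, T7, T3 — every target.
Total install cost: 3.
No cover costs less than 3.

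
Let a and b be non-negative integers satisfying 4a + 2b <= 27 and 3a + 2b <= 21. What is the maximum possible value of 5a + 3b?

34

(a,b)=(5,3) is feasible, giving 34.
(a,b)=(6,1) is feasible, giving 33.
(a,b)=(4,4) is feasible, giving 32.
No feasible integer point exceeds 34.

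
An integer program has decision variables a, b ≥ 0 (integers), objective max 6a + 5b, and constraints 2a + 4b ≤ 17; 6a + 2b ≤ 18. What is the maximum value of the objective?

The continuous relaxation peaks at (1.9, 3.3) with value 27.90; rounding to a feasible lattice point costs some objective.
(a,b)=(2,3) is feasible, giving 27.
(a,b)=(2,2) is feasible, giving 22.
(a,b)=(1,3) is feasible, giving 21.
Maximum is 27 at (a,b)=(2,3).

27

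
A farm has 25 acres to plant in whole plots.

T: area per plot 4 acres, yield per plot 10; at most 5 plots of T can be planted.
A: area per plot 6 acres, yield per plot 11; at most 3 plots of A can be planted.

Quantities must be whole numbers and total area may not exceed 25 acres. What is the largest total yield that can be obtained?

T has the best ratio (10/4); taking only T gives at most 5×10 = 50 (stopped by the supply cap of 5).
Mixing does better — 3×T and 2×A: area 24 ≤ 25, yield 3·10 + 2·11 = 52.

52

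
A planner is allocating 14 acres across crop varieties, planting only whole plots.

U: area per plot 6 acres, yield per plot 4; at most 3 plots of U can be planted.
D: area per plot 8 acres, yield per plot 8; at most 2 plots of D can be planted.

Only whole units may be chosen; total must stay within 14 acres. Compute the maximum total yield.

This is a bounded integer knapsack.
D has the best ratio (8/8); taking only D gives at most 1×8 = 8 (stopped by the area limit).
Mixing does better — 1×U and 1×D: area 14 ≤ 14, yield 1·4 + 1·8 = 12.

12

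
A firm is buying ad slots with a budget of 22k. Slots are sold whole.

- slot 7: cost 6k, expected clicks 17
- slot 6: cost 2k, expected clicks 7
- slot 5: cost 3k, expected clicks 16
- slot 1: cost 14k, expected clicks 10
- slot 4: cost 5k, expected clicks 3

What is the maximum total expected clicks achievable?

Take slot 7, slot 6, slot 5, and slot 4: cost 6 + 2 + 3 + 5 = 16 ≤ 22, expected clicks 17 + 7 + 16 + 3 = 43.
No other feasible combination does better.

43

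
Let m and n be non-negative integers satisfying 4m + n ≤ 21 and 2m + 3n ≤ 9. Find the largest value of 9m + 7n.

Relaxing integrality, the LP optimum is 40.50 at (m,n) = (4.5, 0), which is not an integer point.
(m,n)=(4,0) is feasible, giving 36.
(m,n)=(3,1) is feasible, giving 34.
(m,n)=(3,0) is feasible, giving 27.
No feasible integer point exceeds 36.

36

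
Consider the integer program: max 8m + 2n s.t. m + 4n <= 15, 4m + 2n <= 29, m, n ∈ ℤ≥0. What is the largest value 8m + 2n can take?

(m,n)=(7,0): 1·7+4·0=7≤15, 4·7+2·0=28≤29, objective 56.
(m,n)=(6,1): 1·6+4·1=10≤15, 4·6+2·1=26≤29, objective 50.
(m,n)=(6,0): 1·6+4·0=6≤15, 4·6+2·0=24≤29, objective 48.
Maximum is 56 at (m,n)=(7,0).

56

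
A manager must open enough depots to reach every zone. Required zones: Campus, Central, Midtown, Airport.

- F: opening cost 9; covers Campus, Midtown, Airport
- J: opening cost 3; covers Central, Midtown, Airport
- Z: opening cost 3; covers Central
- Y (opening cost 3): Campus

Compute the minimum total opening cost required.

6

Choose J and Y: together they cover Campus, Central, Midtown, Airport — every zone.
Total opening cost: 3 + 3 = 6.
No cover costs less than 6.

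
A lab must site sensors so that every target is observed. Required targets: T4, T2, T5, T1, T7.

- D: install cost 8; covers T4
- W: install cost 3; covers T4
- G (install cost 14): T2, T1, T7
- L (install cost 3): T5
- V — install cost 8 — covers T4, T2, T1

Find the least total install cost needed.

20

Choose W, G, and L: together they cover T4, T2, T5, T1, T7 — every target.
Total install cost: 3 + 14 + 3 = 20.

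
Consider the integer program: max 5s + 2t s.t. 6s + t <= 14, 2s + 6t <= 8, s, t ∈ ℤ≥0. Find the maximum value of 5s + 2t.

10

(s,t)=(2,0) is feasible, giving 10.
(s,t)=(1,1) is feasible, giving 7.
(s,t)=(1,0) is feasible, giving 5.
Maximum is 10 at (s,t)=(2,0).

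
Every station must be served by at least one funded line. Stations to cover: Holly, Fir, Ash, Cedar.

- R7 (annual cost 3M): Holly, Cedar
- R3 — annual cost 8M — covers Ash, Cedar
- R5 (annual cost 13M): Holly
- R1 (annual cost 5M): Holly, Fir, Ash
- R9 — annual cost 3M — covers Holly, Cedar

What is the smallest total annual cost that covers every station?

Choose R7 and R1: together they cover Holly, Fir, Ash, Cedar — every station.
Total annual cost: 3 + 5 = 8.
No cover costs less than 8.

8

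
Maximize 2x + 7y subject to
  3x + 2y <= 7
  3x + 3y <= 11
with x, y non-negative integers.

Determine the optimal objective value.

21

The continuous relaxation peaks at (0, 3.5) with value 24.50; rounding to a feasible lattice point costs some objective.
(x,y)=(0,3): 3·0+2·3=6≤7, 3·0+3·3=9≤11, objective 21.
(x,y)=(1,2): 3·1+2·2=7≤7, 3·1+3·2=9≤11, objective 16.
(x,y)=(0,2): 3·0+2·2=4≤7, 3·0+3·2=6≤11, objective 14.
The best lattice point is (0,3), giving 21.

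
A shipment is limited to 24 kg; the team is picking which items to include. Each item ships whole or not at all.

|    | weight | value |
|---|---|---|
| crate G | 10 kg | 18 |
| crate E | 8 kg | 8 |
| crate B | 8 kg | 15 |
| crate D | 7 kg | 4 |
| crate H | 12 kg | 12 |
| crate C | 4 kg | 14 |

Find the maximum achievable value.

Allowing fractional choices, the relaxed optimum would be about 49.0, but items are indivisible.
crate B + crate H + crate C: weight 8 + 12 + 4 = 24 ≤ 24, value 15 + 12 + 14 = 41.
crate G + crate B + crate C: weight 10 + 8 + 4 = 22 ≤ 24, value 18 + 15 + 14 = 47.
Best is crate G, crate B, and crate C with total value 47.

47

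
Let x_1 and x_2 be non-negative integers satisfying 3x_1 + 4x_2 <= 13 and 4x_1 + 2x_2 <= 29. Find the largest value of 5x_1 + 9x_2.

27

(x_1,x_2)=(0,3): 3·0+4·3=12≤13, 4·0+2·3=6≤29, objective 27.
(x_1,x_2)=(1,2): 3·1+4·2=11≤13, 4·1+2·2=8≤29, objective 23.
(x_1,x_2)=(0,2): 3·0+4·2=8≤13, 4·0+2·2=4≤29, objective 18.
No feasible integer point exceeds 27.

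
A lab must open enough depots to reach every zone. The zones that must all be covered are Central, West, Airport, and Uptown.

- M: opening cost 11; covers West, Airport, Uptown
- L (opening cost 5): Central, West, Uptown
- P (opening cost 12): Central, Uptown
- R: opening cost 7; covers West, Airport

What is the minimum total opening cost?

12

This is an integer covering problem.
Choose L and R: together they cover Central, West, Airport, Uptown — every zone.
Total opening cost: 5 + 7 = 12.
No cover costs less than 12.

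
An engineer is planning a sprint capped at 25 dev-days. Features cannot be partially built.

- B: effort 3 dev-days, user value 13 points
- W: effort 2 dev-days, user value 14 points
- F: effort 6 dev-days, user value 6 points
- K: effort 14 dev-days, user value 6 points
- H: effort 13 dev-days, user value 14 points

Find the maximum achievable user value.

47

Take B, W, F, and H: effort 3 + 2 + 6 + 13 = 24 ≤ 25, user value 13 + 14 + 6 + 14 = 47.
No other feasible combination does better.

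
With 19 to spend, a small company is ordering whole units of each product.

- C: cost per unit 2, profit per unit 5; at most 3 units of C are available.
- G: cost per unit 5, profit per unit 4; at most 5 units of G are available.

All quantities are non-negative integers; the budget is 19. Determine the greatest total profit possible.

23

This is a bounded integer knapsack.
Take 3×C and 2×G: cost 16 ≤ 19, profit 3·5 + 2·4 = 23.
C has the best ratio (5/2) and is taken to its limit of 3; remaining capacity is filled optimally with the others.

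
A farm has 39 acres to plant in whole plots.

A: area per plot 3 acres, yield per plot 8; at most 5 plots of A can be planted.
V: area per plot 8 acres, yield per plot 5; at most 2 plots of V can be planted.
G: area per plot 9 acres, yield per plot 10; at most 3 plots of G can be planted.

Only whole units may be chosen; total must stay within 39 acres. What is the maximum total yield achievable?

A has the best ratio (8/3); taking only A gives at most 5×8 = 40 (stopped by the supply cap of 5).
Mixing does better — 4×A and 3×G: area 39 ≤ 39, yield 4·8 + 3·10 = 62.

62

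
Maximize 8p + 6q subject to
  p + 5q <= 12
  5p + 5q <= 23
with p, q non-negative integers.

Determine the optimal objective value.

32

The continuous relaxation peaks at (4.6, 0) with value 36.80; rounding to a feasible lattice point costs some objective.
(p,q)=(4,0): 1·4+5·0=4≤12, 5·4+5·0=20≤23, objective 32.
(p,q)=(3,1): 1·3+5·1=8≤12, 5·3+5·1=20≤23, objective 30.
(p,q)=(3,0): 1·3+5·0=3≤12, 5·3+5·0=15≤23, objective 24.
The best lattice point is (4,0), giving 32.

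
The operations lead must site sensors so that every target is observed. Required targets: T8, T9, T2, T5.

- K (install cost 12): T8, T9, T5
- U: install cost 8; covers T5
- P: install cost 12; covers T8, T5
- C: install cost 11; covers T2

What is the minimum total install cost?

Choose K and C: together they cover T8, T9, T2, T5 — every target.
Total install cost: 12 + 11 = 23.
No cover costs less than 23.

23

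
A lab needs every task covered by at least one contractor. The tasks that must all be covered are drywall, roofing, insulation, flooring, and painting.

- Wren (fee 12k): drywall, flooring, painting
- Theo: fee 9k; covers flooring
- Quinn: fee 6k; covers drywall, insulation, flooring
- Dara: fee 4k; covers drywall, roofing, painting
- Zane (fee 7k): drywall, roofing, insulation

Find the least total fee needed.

This is an integer covering problem.
Choose Quinn and Dara: together they cover drywall, roofing, insulation, flooring, painting — every task.
Total fee: 6 + 4 = 10.
No cover costs less than 10.

10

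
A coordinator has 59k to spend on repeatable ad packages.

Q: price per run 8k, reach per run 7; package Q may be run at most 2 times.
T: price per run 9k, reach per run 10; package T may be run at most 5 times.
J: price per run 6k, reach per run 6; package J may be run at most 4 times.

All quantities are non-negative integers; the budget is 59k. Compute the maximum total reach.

63

5×T and 2×J: price 57 ≤ 59, reach 5·10 + 2·6 = 62.
1×Q, 5×T, and 1×J: price 59 ≤ 59, reach 1·7 + 5·10 + 1·6 = 63.
Best is 63.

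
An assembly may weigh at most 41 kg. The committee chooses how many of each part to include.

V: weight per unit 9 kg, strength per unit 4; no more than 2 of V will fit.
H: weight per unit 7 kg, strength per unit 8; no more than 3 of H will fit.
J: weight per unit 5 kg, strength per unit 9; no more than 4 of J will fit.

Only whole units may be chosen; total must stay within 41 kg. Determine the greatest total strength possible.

Take 3×H and 4×J: weight 41 ≤ 41, strength 3·8 + 4·9 = 60.
J has the best ratio (9/5) and is taken to its limit of 4; remaining capacity is filled optimally with the others.

60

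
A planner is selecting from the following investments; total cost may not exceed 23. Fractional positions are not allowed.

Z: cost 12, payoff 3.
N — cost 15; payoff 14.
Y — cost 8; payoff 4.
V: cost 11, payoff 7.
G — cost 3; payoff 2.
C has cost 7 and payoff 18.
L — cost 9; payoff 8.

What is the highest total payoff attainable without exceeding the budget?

32

N + C: cost 15 + 7 = 22 ≤ 23, payoff 14 + 18 = 32.
G + C + L: cost 3 + 7 + 9 = 19 ≤ 23, payoff 2 + 18 + 8 = 28.
Best is N and C with total payoff 32.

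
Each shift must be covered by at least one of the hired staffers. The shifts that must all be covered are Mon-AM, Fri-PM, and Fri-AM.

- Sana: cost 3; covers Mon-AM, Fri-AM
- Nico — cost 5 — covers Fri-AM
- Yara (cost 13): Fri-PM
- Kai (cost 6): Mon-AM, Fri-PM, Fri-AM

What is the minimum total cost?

6

The greedy cost-per-new-shift heuristic would pick Sana and Kai for 9, but a cheaper cover exists.
Kai alone covers Mon-AM, Fri-PM, Fri-AM — every shift.
Total cost: 6.
No cover costs less than 6.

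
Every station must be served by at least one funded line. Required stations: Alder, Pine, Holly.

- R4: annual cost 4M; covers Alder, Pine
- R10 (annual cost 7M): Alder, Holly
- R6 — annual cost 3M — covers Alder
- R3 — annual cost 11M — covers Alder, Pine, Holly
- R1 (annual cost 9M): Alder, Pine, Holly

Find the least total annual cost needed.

R1 alone covers Alder, Pine, Holly — every station.
Total annual cost: 9.

9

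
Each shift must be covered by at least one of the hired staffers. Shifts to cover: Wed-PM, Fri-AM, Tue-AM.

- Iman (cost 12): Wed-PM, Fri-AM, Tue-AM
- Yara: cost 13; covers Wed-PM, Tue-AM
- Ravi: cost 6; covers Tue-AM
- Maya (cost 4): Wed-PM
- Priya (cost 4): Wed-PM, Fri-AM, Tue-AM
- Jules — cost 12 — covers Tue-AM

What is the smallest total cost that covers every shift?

Priya alone covers Wed-PM, Fri-AM, Tue-AM — every shift.
Total cost: 4.
No cover costs less than 4.

4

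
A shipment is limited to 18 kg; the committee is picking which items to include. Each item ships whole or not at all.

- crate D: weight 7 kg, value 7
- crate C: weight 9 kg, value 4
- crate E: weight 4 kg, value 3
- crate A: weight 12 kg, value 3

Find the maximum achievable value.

11

Take crate D and crate C: weight 7 + 9 = 16 ≤ 18, value 7 + 4 = 11.
No other feasible combination does better.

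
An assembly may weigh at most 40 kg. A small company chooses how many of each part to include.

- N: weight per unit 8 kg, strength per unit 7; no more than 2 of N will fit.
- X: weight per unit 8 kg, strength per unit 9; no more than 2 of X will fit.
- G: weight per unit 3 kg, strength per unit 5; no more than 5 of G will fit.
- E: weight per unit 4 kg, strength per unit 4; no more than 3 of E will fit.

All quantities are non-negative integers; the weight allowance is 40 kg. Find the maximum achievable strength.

This is a bounded integer knapsack.
2×X, 4×G, and 3×E: weight 40 ≤ 40, strength 2·9 + 4·5 + 3·4 = 50.
2×X, 5×G, and 2×E: weight 39 ≤ 40, strength 2·9 + 5·5 + 2·4 = 51.
Best is 51.

51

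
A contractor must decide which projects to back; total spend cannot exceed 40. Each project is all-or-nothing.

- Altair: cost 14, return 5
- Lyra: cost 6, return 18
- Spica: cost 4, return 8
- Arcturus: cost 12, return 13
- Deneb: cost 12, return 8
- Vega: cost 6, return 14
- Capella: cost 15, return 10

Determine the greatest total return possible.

Treat it as a binary knapsack problem.
Take Lyra, Spica, Arcturus, Deneb, and Vega: cost 6 + 4 + 12 + 12 + 6 = 40 ≤ 40, return 18 + 8 + 13 + 8 + 14 = 61.
No other feasible combination does better.

61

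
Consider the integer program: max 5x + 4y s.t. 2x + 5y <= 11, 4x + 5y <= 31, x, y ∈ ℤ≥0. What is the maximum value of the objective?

Relaxing integrality, the LP optimum is 27.50 at (x,y) = (5.5, 0), which is not an integer point.
(x,y)=(5,0): 2·5+5·0=10≤11, 4·5+5·0=20≤31, objective 25.
(x,y)=(4,0): 2·4+5·0=8≤11, 4·4+5·0=16≤31, objective 20.
The best lattice point is (5,0), giving 25.

25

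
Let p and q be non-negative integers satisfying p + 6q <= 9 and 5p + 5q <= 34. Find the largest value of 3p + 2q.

18

The continuous relaxation peaks at (6.8, 0) with value 20.40; rounding to a feasible lattice point costs some objective.
(p,q)=(6,0) is feasible, giving 18.
(p,q)=(5,0) is feasible, giving 15.
No feasible integer point exceeds 18.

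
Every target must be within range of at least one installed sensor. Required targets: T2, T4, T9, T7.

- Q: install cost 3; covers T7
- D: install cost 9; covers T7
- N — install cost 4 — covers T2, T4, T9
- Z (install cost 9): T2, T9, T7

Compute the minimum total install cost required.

7

Choose Q and N: together they cover T2, T4, T9, T7 — every target.
Total install cost: 3 + 4 = 7.
No cover costs less than 7.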